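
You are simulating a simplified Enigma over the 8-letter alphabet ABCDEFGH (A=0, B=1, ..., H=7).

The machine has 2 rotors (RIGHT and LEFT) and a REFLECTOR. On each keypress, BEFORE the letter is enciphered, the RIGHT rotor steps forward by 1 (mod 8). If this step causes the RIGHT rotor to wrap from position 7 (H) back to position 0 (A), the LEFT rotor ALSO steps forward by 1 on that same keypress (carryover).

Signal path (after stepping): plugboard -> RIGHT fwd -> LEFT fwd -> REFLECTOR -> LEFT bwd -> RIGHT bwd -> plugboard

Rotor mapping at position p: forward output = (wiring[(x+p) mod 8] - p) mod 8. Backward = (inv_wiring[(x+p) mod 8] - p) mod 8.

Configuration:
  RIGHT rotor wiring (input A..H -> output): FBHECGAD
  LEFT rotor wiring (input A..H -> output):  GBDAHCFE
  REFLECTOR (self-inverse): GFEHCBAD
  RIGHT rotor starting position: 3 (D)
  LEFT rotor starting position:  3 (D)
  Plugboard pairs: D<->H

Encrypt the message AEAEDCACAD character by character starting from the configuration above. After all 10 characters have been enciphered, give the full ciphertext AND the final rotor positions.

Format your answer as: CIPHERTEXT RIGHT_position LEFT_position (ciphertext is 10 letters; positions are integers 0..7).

Char 1 ('A'): step: R->4, L=3; A->plug->A->R->G->L->G->refl->A->L'->H->R'->D->plug->H
Char 2 ('E'): step: R->5, L=3; E->plug->E->R->E->L->B->refl->F->L'->A->R'->D->plug->H
Char 3 ('A'): step: R->6, L=3; A->plug->A->R->C->L->H->refl->D->L'->F->R'->B->plug->B
Char 4 ('E'): step: R->7, L=3; E->plug->E->R->F->L->D->refl->H->L'->C->R'->C->plug->C
Char 5 ('D'): step: R->0, L->4 (L advanced); D->plug->H->R->D->L->A->refl->G->L'->B->R'->B->plug->B
Char 6 ('C'): step: R->1, L=4; C->plug->C->R->D->L->A->refl->G->L'->B->R'->D->plug->H
Char 7 ('A'): step: R->2, L=4; A->plug->A->R->F->L->F->refl->B->L'->C->R'->B->plug->B
Char 8 ('C'): step: R->3, L=4; C->plug->C->R->D->L->A->refl->G->L'->B->R'->A->plug->A
Char 9 ('A'): step: R->4, L=4; A->plug->A->R->G->L->H->refl->D->L'->A->R'->H->plug->D
Char 10 ('D'): step: R->5, L=4; D->plug->H->R->F->L->F->refl->B->L'->C->R'->F->plug->F
Final: ciphertext=HHBCBHBADF, RIGHT=5, LEFT=4

Answer: HHBCBHBADF 5 4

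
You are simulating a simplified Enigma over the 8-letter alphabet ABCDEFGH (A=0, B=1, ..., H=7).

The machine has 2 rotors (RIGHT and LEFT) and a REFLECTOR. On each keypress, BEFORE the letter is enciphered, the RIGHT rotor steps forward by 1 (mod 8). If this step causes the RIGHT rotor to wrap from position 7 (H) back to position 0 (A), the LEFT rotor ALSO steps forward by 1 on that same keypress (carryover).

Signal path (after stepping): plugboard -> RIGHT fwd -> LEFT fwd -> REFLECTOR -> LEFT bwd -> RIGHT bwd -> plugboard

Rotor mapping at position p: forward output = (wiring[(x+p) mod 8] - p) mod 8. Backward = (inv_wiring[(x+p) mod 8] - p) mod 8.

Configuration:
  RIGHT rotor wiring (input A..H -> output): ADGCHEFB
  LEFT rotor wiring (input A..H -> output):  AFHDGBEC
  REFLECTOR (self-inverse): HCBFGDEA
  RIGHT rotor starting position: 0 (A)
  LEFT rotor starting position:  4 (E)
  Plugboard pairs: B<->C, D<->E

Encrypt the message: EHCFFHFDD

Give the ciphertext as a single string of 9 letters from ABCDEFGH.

Answer: BGHGDGGGA

Derivation:
Char 1 ('E'): step: R->1, L=4; E->plug->D->R->G->L->D->refl->F->L'->B->R'->C->plug->B
Char 2 ('H'): step: R->2, L=4; H->plug->H->R->B->L->F->refl->D->L'->G->R'->G->plug->G
Char 3 ('C'): step: R->3, L=4; C->plug->B->R->E->L->E->refl->G->L'->D->R'->H->plug->H
Char 4 ('F'): step: R->4, L=4; F->plug->F->R->H->L->H->refl->A->L'->C->R'->G->plug->G
Char 5 ('F'): step: R->5, L=4; F->plug->F->R->B->L->F->refl->D->L'->G->R'->E->plug->D
Char 6 ('H'): step: R->6, L=4; H->plug->H->R->G->L->D->refl->F->L'->B->R'->G->plug->G
Char 7 ('F'): step: R->7, L=4; F->plug->F->R->A->L->C->refl->B->L'->F->R'->G->plug->G
Char 8 ('D'): step: R->0, L->5 (L advanced); D->plug->E->R->H->L->B->refl->C->L'->F->R'->G->plug->G
Char 9 ('D'): step: R->1, L=5; D->plug->E->R->D->L->D->refl->F->L'->C->R'->A->plug->A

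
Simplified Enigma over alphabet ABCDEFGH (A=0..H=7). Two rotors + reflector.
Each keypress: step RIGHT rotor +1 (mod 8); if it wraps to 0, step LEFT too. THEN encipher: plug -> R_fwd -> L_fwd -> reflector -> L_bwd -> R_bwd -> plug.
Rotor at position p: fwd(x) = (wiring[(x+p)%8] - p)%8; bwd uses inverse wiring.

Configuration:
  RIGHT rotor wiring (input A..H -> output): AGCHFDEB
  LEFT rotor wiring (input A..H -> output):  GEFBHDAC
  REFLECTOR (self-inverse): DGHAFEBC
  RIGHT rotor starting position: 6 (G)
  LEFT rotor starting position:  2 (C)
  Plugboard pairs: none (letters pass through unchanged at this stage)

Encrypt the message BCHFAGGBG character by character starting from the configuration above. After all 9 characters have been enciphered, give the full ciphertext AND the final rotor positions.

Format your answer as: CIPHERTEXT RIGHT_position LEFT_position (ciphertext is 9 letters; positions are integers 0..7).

Answer: CEDHHCFFC 7 3

Derivation:
Char 1 ('B'): step: R->7, L=2; B->plug->B->R->B->L->H->refl->C->L'->H->R'->C->plug->C
Char 2 ('C'): step: R->0, L->3 (L advanced); C->plug->C->R->C->L->A->refl->D->L'->F->R'->E->plug->E
Char 3 ('H'): step: R->1, L=3; H->plug->H->R->H->L->C->refl->H->L'->E->R'->D->plug->D
Char 4 ('F'): step: R->2, L=3; F->plug->F->R->H->L->C->refl->H->L'->E->R'->H->plug->H
Char 5 ('A'): step: R->3, L=3; A->plug->A->R->E->L->H->refl->C->L'->H->R'->H->plug->H
Char 6 ('G'): step: R->4, L=3; G->plug->G->R->G->L->B->refl->G->L'->A->R'->C->plug->C
Char 7 ('G'): step: R->5, L=3; G->plug->G->R->C->L->A->refl->D->L'->F->R'->F->plug->F
Char 8 ('B'): step: R->6, L=3; B->plug->B->R->D->L->F->refl->E->L'->B->R'->F->plug->F
Char 9 ('G'): step: R->7, L=3; G->plug->G->R->E->L->H->refl->C->L'->H->R'->C->plug->C
Final: ciphertext=CEDHHCFFC, RIGHT=7, LEFT=3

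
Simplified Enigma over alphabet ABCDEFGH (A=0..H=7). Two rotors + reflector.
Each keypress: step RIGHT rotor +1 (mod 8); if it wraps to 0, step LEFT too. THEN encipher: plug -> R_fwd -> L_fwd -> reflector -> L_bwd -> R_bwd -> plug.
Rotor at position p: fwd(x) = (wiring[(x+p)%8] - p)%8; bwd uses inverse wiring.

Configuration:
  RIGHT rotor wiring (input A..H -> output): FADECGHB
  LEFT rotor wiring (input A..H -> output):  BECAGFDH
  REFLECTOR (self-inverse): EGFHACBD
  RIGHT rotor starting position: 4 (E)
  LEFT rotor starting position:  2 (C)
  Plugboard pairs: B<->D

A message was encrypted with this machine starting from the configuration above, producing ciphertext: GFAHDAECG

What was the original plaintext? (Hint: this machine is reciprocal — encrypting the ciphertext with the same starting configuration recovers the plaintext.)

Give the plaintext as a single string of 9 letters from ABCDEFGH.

Char 1 ('G'): step: R->5, L=2; G->plug->G->R->H->L->C->refl->F->L'->F->R'->H->plug->H
Char 2 ('F'): step: R->6, L=2; F->plug->F->R->G->L->H->refl->D->L'->D->R'->B->plug->D
Char 3 ('A'): step: R->7, L=2; A->plug->A->R->C->L->E->refl->A->L'->A->R'->H->plug->H
Char 4 ('H'): step: R->0, L->3 (L advanced); H->plug->H->R->B->L->D->refl->H->L'->H->R'->G->plug->G
Char 5 ('D'): step: R->1, L=3; D->plug->B->R->C->L->C->refl->F->L'->A->R'->G->plug->G
Char 6 ('A'): step: R->2, L=3; A->plug->A->R->B->L->D->refl->H->L'->H->R'->F->plug->F
Char 7 ('E'): step: R->3, L=3; E->plug->E->R->G->L->B->refl->G->L'->F->R'->G->plug->G
Char 8 ('C'): step: R->4, L=3; C->plug->C->R->D->L->A->refl->E->L'->E->R'->F->plug->F
Char 9 ('G'): step: R->5, L=3; G->plug->G->R->H->L->H->refl->D->L'->B->R'->A->plug->A

Answer: HDHGGFGFA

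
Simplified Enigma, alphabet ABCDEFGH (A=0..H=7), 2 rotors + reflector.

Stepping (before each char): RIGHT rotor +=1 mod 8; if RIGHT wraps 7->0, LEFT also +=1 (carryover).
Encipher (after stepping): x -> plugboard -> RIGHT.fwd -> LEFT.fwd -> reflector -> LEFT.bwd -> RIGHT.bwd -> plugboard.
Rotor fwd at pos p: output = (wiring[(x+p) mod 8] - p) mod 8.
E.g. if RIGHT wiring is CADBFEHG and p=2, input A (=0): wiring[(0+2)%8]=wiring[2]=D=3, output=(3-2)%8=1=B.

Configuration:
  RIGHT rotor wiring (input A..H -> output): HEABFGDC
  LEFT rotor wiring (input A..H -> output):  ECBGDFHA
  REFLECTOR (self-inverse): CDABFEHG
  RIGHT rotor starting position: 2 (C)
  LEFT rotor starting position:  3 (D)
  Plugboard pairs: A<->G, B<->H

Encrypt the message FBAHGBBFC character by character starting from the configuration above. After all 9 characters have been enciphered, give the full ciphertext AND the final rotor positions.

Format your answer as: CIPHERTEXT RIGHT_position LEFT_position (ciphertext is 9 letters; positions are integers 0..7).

Char 1 ('F'): step: R->3, L=3; F->plug->F->R->E->L->F->refl->E->L'->D->R'->C->plug->C
Char 2 ('B'): step: R->4, L=3; B->plug->H->R->F->L->B->refl->D->L'->A->R'->F->plug->F
Char 3 ('A'): step: R->5, L=3; A->plug->G->R->E->L->F->refl->E->L'->D->R'->F->plug->F
Char 4 ('H'): step: R->6, L=3; H->plug->B->R->E->L->F->refl->E->L'->D->R'->F->plug->F
Char 5 ('G'): step: R->7, L=3; G->plug->A->R->D->L->E->refl->F->L'->E->R'->H->plug->B
Char 6 ('B'): step: R->0, L->4 (L advanced); B->plug->H->R->C->L->D->refl->B->L'->B->R'->D->plug->D
Char 7 ('B'): step: R->1, L=4; B->plug->H->R->G->L->F->refl->E->L'->D->R'->A->plug->G
Char 8 ('F'): step: R->2, L=4; F->plug->F->R->A->L->H->refl->G->L'->F->R'->G->plug->A
Char 9 ('C'): step: R->3, L=4; C->plug->C->R->D->L->E->refl->F->L'->G->R'->A->plug->G
Final: ciphertext=CFFFBDGAG, RIGHT=3, LEFT=4

Answer: CFFFBDGAG 3 4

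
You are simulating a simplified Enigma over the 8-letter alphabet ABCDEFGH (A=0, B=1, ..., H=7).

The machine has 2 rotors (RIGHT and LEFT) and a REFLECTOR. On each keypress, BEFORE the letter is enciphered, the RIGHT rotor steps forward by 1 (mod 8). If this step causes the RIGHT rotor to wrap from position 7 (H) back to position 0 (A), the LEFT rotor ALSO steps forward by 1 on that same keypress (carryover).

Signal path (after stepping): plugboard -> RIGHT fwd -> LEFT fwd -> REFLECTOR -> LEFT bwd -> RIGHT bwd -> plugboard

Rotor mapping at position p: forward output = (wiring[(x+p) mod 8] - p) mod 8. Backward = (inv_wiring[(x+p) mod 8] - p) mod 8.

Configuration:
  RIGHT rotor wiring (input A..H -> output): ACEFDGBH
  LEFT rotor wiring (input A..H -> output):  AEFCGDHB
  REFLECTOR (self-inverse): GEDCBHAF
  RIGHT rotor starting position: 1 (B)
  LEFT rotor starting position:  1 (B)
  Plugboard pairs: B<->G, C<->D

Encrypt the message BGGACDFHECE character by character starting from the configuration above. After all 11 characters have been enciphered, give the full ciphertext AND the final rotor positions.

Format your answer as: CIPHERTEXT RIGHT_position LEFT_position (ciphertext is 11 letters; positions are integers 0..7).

Answer: FEHDHBBFHHD 4 2

Derivation:
Char 1 ('B'): step: R->2, L=1; B->plug->G->R->G->L->A->refl->G->L'->F->R'->F->plug->F
Char 2 ('G'): step: R->3, L=1; G->plug->B->R->A->L->D->refl->C->L'->E->R'->E->plug->E
Char 3 ('G'): step: R->4, L=1; G->plug->B->R->C->L->B->refl->E->L'->B->R'->H->plug->H
Char 4 ('A'): step: R->5, L=1; A->plug->A->R->B->L->E->refl->B->L'->C->R'->C->plug->D
Char 5 ('C'): step: R->6, L=1; C->plug->D->R->E->L->C->refl->D->L'->A->R'->H->plug->H
Char 6 ('D'): step: R->7, L=1; D->plug->C->R->D->L->F->refl->H->L'->H->R'->G->plug->B
Char 7 ('F'): step: R->0, L->2 (L advanced); F->plug->F->R->G->L->G->refl->A->L'->B->R'->G->plug->B
Char 8 ('H'): step: R->1, L=2; H->plug->H->R->H->L->C->refl->D->L'->A->R'->F->plug->F
Char 9 ('E'): step: R->2, L=2; E->plug->E->R->H->L->C->refl->D->L'->A->R'->H->plug->H
Char 10 ('C'): step: R->3, L=2; C->plug->D->R->G->L->G->refl->A->L'->B->R'->H->plug->H
Char 11 ('E'): step: R->4, L=2; E->plug->E->R->E->L->F->refl->H->L'->F->R'->C->plug->D
Final: ciphertext=FEHDHBBFHHD, RIGHT=4, LEFT=2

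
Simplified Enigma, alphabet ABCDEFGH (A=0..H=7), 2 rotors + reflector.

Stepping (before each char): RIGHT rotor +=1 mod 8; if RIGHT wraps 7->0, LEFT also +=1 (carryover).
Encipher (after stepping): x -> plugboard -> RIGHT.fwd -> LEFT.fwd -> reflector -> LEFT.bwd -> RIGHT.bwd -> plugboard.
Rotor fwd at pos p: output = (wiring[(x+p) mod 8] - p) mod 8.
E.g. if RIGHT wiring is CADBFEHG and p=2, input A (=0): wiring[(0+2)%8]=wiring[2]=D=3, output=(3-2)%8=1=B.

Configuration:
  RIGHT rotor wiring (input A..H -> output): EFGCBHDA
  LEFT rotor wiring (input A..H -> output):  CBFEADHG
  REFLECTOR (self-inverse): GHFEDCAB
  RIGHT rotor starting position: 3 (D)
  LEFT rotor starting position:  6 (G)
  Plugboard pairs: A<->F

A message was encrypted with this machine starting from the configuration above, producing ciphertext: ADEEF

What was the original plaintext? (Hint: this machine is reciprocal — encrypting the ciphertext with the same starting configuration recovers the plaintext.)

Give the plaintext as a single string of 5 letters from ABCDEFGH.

Char 1 ('A'): step: R->4, L=6; A->plug->F->R->B->L->A->refl->G->L'->F->R'->A->plug->F
Char 2 ('D'): step: R->5, L=6; D->plug->D->R->H->L->F->refl->C->L'->G->R'->B->plug->B
Char 3 ('E'): step: R->6, L=6; E->plug->E->R->A->L->B->refl->H->L'->E->R'->F->plug->A
Char 4 ('E'): step: R->7, L=6; E->plug->E->R->D->L->D->refl->E->L'->C->R'->F->plug->A
Char 5 ('F'): step: R->0, L->7 (L advanced); F->plug->A->R->E->L->F->refl->C->L'->C->R'->D->plug->D

Answer: FBAAD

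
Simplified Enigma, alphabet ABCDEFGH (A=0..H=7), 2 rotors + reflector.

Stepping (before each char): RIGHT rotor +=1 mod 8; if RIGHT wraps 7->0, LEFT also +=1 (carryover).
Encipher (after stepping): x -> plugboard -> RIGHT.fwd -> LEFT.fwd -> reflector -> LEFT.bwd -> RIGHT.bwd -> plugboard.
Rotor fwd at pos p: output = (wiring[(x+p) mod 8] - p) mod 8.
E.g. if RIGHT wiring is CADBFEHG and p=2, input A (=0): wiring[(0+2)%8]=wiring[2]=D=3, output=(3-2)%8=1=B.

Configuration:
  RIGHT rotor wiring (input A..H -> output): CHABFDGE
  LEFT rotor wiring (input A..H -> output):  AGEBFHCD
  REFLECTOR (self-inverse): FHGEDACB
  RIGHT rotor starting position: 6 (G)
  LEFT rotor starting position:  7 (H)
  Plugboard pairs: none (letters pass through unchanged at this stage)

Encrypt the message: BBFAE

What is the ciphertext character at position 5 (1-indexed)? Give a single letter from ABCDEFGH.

Char 1 ('B'): step: R->7, L=7; B->plug->B->R->D->L->F->refl->A->L'->G->R'->F->plug->F
Char 2 ('B'): step: R->0, L->0 (L advanced); B->plug->B->R->H->L->D->refl->E->L'->C->R'->A->plug->A
Char 3 ('F'): step: R->1, L=0; F->plug->F->R->F->L->H->refl->B->L'->D->R'->G->plug->G
Char 4 ('A'): step: R->2, L=0; A->plug->A->R->G->L->C->refl->G->L'->B->R'->D->plug->D
Char 5 ('E'): step: R->3, L=0; E->plug->E->R->B->L->G->refl->C->L'->G->R'->A->plug->A

A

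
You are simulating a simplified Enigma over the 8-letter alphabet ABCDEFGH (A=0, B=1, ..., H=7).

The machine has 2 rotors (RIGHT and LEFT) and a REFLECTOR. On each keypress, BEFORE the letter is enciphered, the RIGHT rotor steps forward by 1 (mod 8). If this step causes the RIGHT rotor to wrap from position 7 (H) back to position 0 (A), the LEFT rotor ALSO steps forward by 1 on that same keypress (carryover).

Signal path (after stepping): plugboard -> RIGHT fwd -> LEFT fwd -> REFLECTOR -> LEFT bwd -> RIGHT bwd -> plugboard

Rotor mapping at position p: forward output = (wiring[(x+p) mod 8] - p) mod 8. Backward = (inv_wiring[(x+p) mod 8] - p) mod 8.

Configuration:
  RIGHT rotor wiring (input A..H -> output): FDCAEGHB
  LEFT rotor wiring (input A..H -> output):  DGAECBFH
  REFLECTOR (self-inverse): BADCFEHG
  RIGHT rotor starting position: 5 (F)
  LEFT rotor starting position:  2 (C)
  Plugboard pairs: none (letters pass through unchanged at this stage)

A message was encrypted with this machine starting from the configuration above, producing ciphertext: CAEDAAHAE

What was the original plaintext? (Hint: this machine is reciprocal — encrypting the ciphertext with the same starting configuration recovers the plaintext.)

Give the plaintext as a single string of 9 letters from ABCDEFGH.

Answer: DBGFEGFBC

Derivation:
Char 1 ('C'): step: R->6, L=2; C->plug->C->R->H->L->E->refl->F->L'->F->R'->D->plug->D
Char 2 ('A'): step: R->7, L=2; A->plug->A->R->C->L->A->refl->B->L'->G->R'->B->plug->B
Char 3 ('E'): step: R->0, L->3 (L advanced); E->plug->E->R->E->L->E->refl->F->L'->H->R'->G->plug->G
Char 4 ('D'): step: R->1, L=3; D->plug->D->R->D->L->C->refl->D->L'->G->R'->F->plug->F
Char 5 ('A'): step: R->2, L=3; A->plug->A->R->A->L->B->refl->A->L'->F->R'->E->plug->E
Char 6 ('A'): step: R->3, L=3; A->plug->A->R->F->L->A->refl->B->L'->A->R'->G->plug->G
Char 7 ('H'): step: R->4, L=3; H->plug->H->R->E->L->E->refl->F->L'->H->R'->F->plug->F
Char 8 ('A'): step: R->5, L=3; A->plug->A->R->B->L->H->refl->G->L'->C->R'->B->plug->B
Char 9 ('E'): step: R->6, L=3; E->plug->E->R->E->L->E->refl->F->L'->H->R'->C->plug->C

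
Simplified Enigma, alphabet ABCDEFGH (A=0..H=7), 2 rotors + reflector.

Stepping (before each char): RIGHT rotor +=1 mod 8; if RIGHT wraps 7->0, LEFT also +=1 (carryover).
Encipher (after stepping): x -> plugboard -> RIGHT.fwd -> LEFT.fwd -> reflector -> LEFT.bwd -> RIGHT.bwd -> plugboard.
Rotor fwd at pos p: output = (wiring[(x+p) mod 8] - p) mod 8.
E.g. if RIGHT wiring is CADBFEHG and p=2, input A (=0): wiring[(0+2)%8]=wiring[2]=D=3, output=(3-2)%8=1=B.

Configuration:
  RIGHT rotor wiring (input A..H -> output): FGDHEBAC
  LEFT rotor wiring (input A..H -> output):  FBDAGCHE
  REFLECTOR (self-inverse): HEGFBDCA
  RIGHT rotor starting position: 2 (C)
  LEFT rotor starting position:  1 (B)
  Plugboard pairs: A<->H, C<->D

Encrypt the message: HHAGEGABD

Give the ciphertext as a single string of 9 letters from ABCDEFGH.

Char 1 ('H'): step: R->3, L=1; H->plug->A->R->E->L->B->refl->E->L'->H->R'->E->plug->E
Char 2 ('H'): step: R->4, L=1; H->plug->A->R->A->L->A->refl->H->L'->C->R'->F->plug->F
Char 3 ('A'): step: R->5, L=1; A->plug->H->R->H->L->E->refl->B->L'->E->R'->A->plug->H
Char 4 ('G'): step: R->6, L=1; G->plug->G->R->G->L->D->refl->F->L'->D->R'->H->plug->A
Char 5 ('E'): step: R->7, L=1; E->plug->E->R->A->L->A->refl->H->L'->C->R'->G->plug->G
Char 6 ('G'): step: R->0, L->2 (L advanced); G->plug->G->R->A->L->B->refl->E->L'->C->R'->H->plug->A
Char 7 ('A'): step: R->1, L=2; A->plug->H->R->E->L->F->refl->D->L'->G->R'->C->plug->D
Char 8 ('B'): step: R->2, L=2; B->plug->B->R->F->L->C->refl->G->L'->B->R'->A->plug->H
Char 9 ('D'): step: R->3, L=2; D->plug->C->R->G->L->D->refl->F->L'->E->R'->A->plug->H

Answer: EFHAGADHH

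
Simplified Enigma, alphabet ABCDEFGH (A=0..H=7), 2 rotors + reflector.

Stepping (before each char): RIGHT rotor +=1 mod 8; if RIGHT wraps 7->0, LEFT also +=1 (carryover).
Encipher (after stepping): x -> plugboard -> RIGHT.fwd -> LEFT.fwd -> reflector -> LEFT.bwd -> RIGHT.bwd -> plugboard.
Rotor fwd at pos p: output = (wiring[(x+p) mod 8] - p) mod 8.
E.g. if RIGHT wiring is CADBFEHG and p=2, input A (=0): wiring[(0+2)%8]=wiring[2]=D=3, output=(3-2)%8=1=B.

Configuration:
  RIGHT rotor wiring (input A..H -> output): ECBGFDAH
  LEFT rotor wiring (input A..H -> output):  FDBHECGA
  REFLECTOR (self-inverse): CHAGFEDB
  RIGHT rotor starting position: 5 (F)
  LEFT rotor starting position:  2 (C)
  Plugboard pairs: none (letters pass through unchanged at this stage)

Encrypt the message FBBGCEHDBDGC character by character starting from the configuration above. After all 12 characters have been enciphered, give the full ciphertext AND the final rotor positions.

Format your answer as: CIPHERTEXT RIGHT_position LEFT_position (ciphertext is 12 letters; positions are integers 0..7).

Answer: GFCCACABAHBD 1 4

Derivation:
Char 1 ('F'): step: R->6, L=2; F->plug->F->R->A->L->H->refl->B->L'->H->R'->G->plug->G
Char 2 ('B'): step: R->7, L=2; B->plug->B->R->F->L->G->refl->D->L'->G->R'->F->plug->F
Char 3 ('B'): step: R->0, L->3 (L advanced); B->plug->B->R->C->L->H->refl->B->L'->B->R'->C->plug->C
Char 4 ('G'): step: R->1, L=3; G->plug->G->R->G->L->A->refl->C->L'->F->R'->C->plug->C
Char 5 ('C'): step: R->2, L=3; C->plug->C->R->D->L->D->refl->G->L'->H->R'->A->plug->A
Char 6 ('E'): step: R->3, L=3; E->plug->E->R->E->L->F->refl->E->L'->A->R'->C->plug->C
Char 7 ('H'): step: R->4, L=3; H->plug->H->R->C->L->H->refl->B->L'->B->R'->A->plug->A
Char 8 ('D'): step: R->5, L=3; D->plug->D->R->H->L->G->refl->D->L'->D->R'->B->plug->B
Char 9 ('B'): step: R->6, L=3; B->plug->B->R->B->L->B->refl->H->L'->C->R'->A->plug->A
Char 10 ('D'): step: R->7, L=3; D->plug->D->R->C->L->H->refl->B->L'->B->R'->H->plug->H
Char 11 ('G'): step: R->0, L->4 (L advanced); G->plug->G->R->A->L->A->refl->C->L'->C->R'->B->plug->B
Char 12 ('C'): step: R->1, L=4; C->plug->C->R->F->L->H->refl->B->L'->E->R'->D->plug->D
Final: ciphertext=GFCCACABAHBD, RIGHT=1, LEFT=4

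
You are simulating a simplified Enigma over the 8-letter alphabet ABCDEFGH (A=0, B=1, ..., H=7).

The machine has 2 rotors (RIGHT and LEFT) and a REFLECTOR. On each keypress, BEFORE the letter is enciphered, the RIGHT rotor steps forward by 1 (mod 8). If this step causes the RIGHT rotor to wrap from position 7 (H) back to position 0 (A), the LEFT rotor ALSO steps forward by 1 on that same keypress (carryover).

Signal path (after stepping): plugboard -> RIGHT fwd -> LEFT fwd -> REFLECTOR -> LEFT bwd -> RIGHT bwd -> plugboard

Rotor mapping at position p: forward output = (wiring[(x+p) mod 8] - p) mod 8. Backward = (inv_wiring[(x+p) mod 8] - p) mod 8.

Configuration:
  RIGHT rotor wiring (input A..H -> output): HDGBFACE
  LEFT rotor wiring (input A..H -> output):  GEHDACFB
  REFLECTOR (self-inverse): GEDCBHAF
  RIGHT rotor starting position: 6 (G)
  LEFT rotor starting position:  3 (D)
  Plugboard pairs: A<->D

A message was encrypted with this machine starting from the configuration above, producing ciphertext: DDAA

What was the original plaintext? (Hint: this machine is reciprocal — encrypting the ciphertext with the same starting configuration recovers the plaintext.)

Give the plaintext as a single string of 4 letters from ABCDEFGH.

Answer: HBHD

Derivation:
Char 1 ('D'): step: R->7, L=3; D->plug->A->R->F->L->D->refl->C->L'->D->R'->H->plug->H
Char 2 ('D'): step: R->0, L->4 (L advanced); D->plug->A->R->H->L->H->refl->F->L'->D->R'->B->plug->B
Char 3 ('A'): step: R->1, L=4; A->plug->D->R->E->L->C->refl->D->L'->G->R'->H->plug->H
Char 4 ('A'): step: R->2, L=4; A->plug->D->R->G->L->D->refl->C->L'->E->R'->A->plug->D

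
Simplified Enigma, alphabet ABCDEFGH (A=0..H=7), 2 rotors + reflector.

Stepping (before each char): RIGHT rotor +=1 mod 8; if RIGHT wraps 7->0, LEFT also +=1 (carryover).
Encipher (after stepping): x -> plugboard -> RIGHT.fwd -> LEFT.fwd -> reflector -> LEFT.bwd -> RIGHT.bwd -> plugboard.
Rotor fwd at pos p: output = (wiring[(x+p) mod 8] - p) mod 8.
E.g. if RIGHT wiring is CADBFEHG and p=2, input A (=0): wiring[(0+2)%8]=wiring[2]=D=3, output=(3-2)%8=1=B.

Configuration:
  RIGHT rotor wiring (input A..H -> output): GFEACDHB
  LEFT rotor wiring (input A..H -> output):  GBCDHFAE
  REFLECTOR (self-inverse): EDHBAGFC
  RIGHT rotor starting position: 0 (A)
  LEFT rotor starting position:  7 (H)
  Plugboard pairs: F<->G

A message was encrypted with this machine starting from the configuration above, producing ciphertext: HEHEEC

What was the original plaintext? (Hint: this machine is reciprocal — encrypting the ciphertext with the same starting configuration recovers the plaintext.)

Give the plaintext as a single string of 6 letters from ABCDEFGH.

Answer: AFFGAE

Derivation:
Char 1 ('H'): step: R->1, L=7; H->plug->H->R->F->L->A->refl->E->L'->E->R'->A->plug->A
Char 2 ('E'): step: R->2, L=7; E->plug->E->R->F->L->A->refl->E->L'->E->R'->G->plug->F
Char 3 ('H'): step: R->3, L=7; H->plug->H->R->B->L->H->refl->C->L'->C->R'->G->plug->F
Char 4 ('E'): step: R->4, L=7; E->plug->E->R->C->L->C->refl->H->L'->B->R'->F->plug->G
Char 5 ('E'): step: R->5, L=7; E->plug->E->R->A->L->F->refl->G->L'->G->R'->A->plug->A
Char 6 ('C'): step: R->6, L=7; C->plug->C->R->A->L->F->refl->G->L'->G->R'->E->plug->E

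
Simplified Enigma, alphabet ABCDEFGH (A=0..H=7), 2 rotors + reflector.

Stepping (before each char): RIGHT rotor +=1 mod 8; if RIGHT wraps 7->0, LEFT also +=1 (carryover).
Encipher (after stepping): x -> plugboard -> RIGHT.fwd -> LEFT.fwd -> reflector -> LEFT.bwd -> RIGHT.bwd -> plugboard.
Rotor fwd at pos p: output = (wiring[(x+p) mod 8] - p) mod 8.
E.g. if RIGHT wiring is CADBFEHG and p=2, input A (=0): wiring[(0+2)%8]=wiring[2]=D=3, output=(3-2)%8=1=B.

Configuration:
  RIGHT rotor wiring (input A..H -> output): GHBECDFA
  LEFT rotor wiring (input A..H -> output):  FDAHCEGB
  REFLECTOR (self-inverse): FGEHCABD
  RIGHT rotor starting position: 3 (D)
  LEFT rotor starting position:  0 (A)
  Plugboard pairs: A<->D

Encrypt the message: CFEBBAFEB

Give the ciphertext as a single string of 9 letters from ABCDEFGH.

Answer: FHAHHFHHH

Derivation:
Char 1 ('C'): step: R->4, L=0; C->plug->C->R->B->L->D->refl->H->L'->D->R'->F->plug->F
Char 2 ('F'): step: R->5, L=0; F->plug->F->R->E->L->C->refl->E->L'->F->R'->H->plug->H
Char 3 ('E'): step: R->6, L=0; E->plug->E->R->D->L->H->refl->D->L'->B->R'->D->plug->A
Char 4 ('B'): step: R->7, L=0; B->plug->B->R->H->L->B->refl->G->L'->G->R'->H->plug->H
Char 5 ('B'): step: R->0, L->1 (L advanced); B->plug->B->R->H->L->E->refl->C->L'->A->R'->H->plug->H
Char 6 ('A'): step: R->1, L=1; A->plug->D->R->B->L->H->refl->D->L'->E->R'->F->plug->F
Char 7 ('F'): step: R->2, L=1; F->plug->F->R->G->L->A->refl->F->L'->F->R'->H->plug->H
Char 8 ('E'): step: R->3, L=1; E->plug->E->R->F->L->F->refl->A->L'->G->R'->H->plug->H
Char 9 ('B'): step: R->4, L=1; B->plug->B->R->H->L->E->refl->C->L'->A->R'->H->plug->H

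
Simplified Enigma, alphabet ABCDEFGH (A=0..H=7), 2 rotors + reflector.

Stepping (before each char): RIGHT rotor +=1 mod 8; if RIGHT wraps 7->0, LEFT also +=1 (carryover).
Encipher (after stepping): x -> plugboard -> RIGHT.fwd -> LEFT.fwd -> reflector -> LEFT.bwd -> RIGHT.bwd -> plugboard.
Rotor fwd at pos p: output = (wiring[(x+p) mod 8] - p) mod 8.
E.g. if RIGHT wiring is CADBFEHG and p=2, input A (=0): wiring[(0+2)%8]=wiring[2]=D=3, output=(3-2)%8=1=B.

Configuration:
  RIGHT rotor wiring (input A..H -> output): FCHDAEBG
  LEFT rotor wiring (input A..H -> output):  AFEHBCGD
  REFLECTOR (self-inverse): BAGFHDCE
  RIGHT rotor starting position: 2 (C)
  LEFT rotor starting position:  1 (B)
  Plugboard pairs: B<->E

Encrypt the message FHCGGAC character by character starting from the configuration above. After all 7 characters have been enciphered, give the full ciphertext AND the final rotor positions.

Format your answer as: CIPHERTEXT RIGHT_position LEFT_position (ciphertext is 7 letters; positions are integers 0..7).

Answer: DEBHFDH 1 2

Derivation:
Char 1 ('F'): step: R->3, L=1; F->plug->F->R->C->L->G->refl->C->L'->G->R'->D->plug->D
Char 2 ('H'): step: R->4, L=1; H->plug->H->R->H->L->H->refl->E->L'->A->R'->B->plug->E
Char 3 ('C'): step: R->5, L=1; C->plug->C->R->B->L->D->refl->F->L'->F->R'->E->plug->B
Char 4 ('G'): step: R->6, L=1; G->plug->G->R->C->L->G->refl->C->L'->G->R'->H->plug->H
Char 5 ('G'): step: R->7, L=1; G->plug->G->R->F->L->F->refl->D->L'->B->R'->F->plug->F
Char 6 ('A'): step: R->0, L->2 (L advanced); A->plug->A->R->F->L->B->refl->A->L'->D->R'->D->plug->D
Char 7 ('C'): step: R->1, L=2; C->plug->C->R->C->L->H->refl->E->L'->E->R'->H->plug->H
Final: ciphertext=DEBHFDH, RIGHT=1, LEFT=2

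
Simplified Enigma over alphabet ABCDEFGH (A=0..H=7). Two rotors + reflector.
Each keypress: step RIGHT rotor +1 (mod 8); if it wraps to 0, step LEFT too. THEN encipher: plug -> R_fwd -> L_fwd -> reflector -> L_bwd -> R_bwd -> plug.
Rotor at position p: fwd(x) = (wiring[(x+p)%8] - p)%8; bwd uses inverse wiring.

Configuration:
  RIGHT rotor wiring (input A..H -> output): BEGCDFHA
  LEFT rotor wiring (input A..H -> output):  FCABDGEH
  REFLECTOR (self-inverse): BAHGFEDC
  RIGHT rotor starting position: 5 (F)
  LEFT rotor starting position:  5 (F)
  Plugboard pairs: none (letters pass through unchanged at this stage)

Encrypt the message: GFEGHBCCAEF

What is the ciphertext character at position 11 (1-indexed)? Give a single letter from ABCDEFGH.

Char 1 ('G'): step: R->6, L=5; G->plug->G->R->F->L->D->refl->G->L'->H->R'->H->plug->H
Char 2 ('F'): step: R->7, L=5; F->plug->F->R->E->L->F->refl->E->L'->G->R'->G->plug->G
Char 3 ('E'): step: R->0, L->6 (L advanced); E->plug->E->R->D->L->E->refl->F->L'->G->R'->C->plug->C
Char 4 ('G'): step: R->1, L=6; G->plug->G->R->H->L->A->refl->B->L'->B->R'->C->plug->C
Char 5 ('H'): step: R->2, L=6; H->plug->H->R->C->L->H->refl->C->L'->E->R'->A->plug->A
Char 6 ('B'): step: R->3, L=6; B->plug->B->R->A->L->G->refl->D->L'->F->R'->E->plug->E
Char 7 ('C'): step: R->4, L=6; C->plug->C->R->D->L->E->refl->F->L'->G->R'->H->plug->H
Char 8 ('C'): step: R->5, L=6; C->plug->C->R->D->L->E->refl->F->L'->G->R'->H->plug->H
Char 9 ('A'): step: R->6, L=6; A->plug->A->R->B->L->B->refl->A->L'->H->R'->H->plug->H
Char 10 ('E'): step: R->7, L=6; E->plug->E->R->D->L->E->refl->F->L'->G->R'->G->plug->G
Char 11 ('F'): step: R->0, L->7 (L advanced); F->plug->F->R->F->L->E->refl->F->L'->H->R'->G->plug->G

G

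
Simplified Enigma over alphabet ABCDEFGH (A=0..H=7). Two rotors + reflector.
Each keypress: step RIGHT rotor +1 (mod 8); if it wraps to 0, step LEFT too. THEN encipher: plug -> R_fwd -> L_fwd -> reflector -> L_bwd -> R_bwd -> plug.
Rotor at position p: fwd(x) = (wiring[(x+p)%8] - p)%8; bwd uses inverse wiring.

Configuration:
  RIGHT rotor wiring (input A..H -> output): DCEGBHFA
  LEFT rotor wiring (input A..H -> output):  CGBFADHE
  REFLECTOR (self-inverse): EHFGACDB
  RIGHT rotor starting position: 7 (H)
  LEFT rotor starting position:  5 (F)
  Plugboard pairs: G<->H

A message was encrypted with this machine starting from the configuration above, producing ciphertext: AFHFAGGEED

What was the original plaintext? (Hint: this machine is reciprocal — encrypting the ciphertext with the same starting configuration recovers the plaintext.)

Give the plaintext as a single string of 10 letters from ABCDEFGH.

Answer: BABEHHDGCB

Derivation:
Char 1 ('A'): step: R->0, L->6 (L advanced); A->plug->A->R->D->L->A->refl->E->L'->C->R'->B->plug->B
Char 2 ('F'): step: R->1, L=6; F->plug->F->R->E->L->D->refl->G->L'->B->R'->A->plug->A
Char 3 ('H'): step: R->2, L=6; H->plug->G->R->B->L->G->refl->D->L'->E->R'->B->plug->B
Char 4 ('F'): step: R->3, L=6; F->plug->F->R->A->L->B->refl->H->L'->F->R'->E->plug->E
Char 5 ('A'): step: R->4, L=6; A->plug->A->R->F->L->H->refl->B->L'->A->R'->G->plug->H
Char 6 ('G'): step: R->5, L=6; G->plug->H->R->E->L->D->refl->G->L'->B->R'->G->plug->H
Char 7 ('G'): step: R->6, L=6; G->plug->H->R->B->L->G->refl->D->L'->E->R'->D->plug->D
Char 8 ('E'): step: R->7, L=6; E->plug->E->R->H->L->F->refl->C->L'->G->R'->H->plug->G
Char 9 ('E'): step: R->0, L->7 (L advanced); E->plug->E->R->B->L->D->refl->G->L'->E->R'->C->plug->C
Char 10 ('D'): step: R->1, L=7; D->plug->D->R->A->L->F->refl->C->L'->D->R'->B->plug->B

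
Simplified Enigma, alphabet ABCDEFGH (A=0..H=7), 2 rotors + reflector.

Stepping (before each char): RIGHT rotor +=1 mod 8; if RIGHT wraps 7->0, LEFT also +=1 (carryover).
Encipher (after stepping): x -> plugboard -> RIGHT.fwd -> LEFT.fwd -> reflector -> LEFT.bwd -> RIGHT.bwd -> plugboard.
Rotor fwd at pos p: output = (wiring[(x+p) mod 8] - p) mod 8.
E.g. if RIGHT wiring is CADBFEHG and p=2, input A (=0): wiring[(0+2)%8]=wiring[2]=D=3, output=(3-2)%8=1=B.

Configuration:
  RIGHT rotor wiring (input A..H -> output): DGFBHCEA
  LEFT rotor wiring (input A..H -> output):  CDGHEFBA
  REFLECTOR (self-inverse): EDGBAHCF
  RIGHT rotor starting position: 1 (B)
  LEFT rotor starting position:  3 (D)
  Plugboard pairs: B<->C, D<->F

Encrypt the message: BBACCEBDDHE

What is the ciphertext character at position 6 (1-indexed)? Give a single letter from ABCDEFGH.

Char 1 ('B'): step: R->2, L=3; B->plug->C->R->F->L->H->refl->F->L'->E->R'->H->plug->H
Char 2 ('B'): step: R->3, L=3; B->plug->C->R->H->L->D->refl->B->L'->B->R'->D->plug->F
Char 3 ('A'): step: R->4, L=3; A->plug->A->R->D->L->G->refl->C->L'->C->R'->F->plug->D
Char 4 ('C'): step: R->5, L=3; C->plug->B->R->H->L->D->refl->B->L'->B->R'->E->plug->E
Char 5 ('C'): step: R->6, L=3; C->plug->B->R->C->L->C->refl->G->L'->D->R'->F->plug->D
Char 6 ('E'): step: R->7, L=3; E->plug->E->R->C->L->C->refl->G->L'->D->R'->G->plug->G

G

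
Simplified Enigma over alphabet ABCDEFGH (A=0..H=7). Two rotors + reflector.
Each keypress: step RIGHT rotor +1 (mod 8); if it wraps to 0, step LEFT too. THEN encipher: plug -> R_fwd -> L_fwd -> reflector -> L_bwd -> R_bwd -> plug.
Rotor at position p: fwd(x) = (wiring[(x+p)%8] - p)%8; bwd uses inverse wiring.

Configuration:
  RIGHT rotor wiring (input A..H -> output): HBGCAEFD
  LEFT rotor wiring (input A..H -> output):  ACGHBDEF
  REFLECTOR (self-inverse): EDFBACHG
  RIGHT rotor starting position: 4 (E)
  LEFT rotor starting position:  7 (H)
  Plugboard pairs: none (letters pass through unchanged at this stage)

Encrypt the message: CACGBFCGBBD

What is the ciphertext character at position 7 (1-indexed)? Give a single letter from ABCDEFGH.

Char 1 ('C'): step: R->5, L=7; C->plug->C->R->G->L->E->refl->A->L'->E->R'->E->plug->E
Char 2 ('A'): step: R->6, L=7; A->plug->A->R->H->L->F->refl->C->L'->F->R'->B->plug->B
Char 3 ('C'): step: R->7, L=7; C->plug->C->R->C->L->D->refl->B->L'->B->R'->F->plug->F
Char 4 ('G'): step: R->0, L->0 (L advanced); G->plug->G->R->F->L->D->refl->B->L'->E->R'->F->plug->F
Char 5 ('B'): step: R->1, L=0; B->plug->B->R->F->L->D->refl->B->L'->E->R'->F->plug->F
Char 6 ('F'): step: R->2, L=0; F->plug->F->R->B->L->C->refl->F->L'->H->R'->H->plug->H
Char 7 ('C'): step: R->3, L=0; C->plug->C->R->B->L->C->refl->F->L'->H->R'->A->plug->A

A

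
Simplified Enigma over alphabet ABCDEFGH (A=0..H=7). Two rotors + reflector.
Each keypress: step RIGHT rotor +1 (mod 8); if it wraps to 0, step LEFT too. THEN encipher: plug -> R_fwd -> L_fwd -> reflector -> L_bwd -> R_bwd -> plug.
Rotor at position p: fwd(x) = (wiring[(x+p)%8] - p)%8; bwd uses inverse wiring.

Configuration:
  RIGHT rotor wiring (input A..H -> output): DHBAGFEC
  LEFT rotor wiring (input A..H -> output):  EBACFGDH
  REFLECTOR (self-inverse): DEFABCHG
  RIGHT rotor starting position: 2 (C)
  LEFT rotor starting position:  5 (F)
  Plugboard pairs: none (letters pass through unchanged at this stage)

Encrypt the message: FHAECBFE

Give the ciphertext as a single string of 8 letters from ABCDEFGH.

Char 1 ('F'): step: R->3, L=5; F->plug->F->R->A->L->B->refl->E->L'->E->R'->G->plug->G
Char 2 ('H'): step: R->4, L=5; H->plug->H->R->E->L->E->refl->B->L'->A->R'->C->plug->C
Char 3 ('A'): step: R->5, L=5; A->plug->A->R->A->L->B->refl->E->L'->E->R'->F->plug->F
Char 4 ('E'): step: R->6, L=5; E->plug->E->R->D->L->H->refl->G->L'->B->R'->D->plug->D
Char 5 ('C'): step: R->7, L=5; C->plug->C->R->A->L->B->refl->E->L'->E->R'->B->plug->B
Char 6 ('B'): step: R->0, L->6 (L advanced); B->plug->B->R->H->L->A->refl->D->L'->D->R'->A->plug->A
Char 7 ('F'): step: R->1, L=6; F->plug->F->R->D->L->D->refl->A->L'->H->R'->C->plug->C
Char 8 ('E'): step: R->2, L=6; E->plug->E->R->C->L->G->refl->H->L'->G->R'->B->plug->B

Answer: GCFDBACB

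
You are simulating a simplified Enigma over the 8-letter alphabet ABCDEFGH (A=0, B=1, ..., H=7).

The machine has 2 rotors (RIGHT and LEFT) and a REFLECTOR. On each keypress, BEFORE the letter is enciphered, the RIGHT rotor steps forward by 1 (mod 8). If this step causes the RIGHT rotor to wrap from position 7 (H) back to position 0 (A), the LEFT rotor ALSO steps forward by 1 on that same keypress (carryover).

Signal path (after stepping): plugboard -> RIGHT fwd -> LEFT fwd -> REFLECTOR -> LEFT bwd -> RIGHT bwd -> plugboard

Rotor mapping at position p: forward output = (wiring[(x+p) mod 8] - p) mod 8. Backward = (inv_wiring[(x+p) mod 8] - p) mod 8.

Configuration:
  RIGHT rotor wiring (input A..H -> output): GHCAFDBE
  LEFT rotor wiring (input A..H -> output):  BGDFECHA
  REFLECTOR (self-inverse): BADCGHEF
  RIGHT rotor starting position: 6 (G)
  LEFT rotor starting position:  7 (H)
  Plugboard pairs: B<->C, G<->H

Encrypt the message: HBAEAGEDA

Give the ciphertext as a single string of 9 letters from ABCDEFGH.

Char 1 ('H'): step: R->7, L=7; H->plug->G->R->E->L->G->refl->E->L'->D->R'->D->plug->D
Char 2 ('B'): step: R->0, L->0 (L advanced); B->plug->C->R->C->L->D->refl->C->L'->F->R'->E->plug->E
Char 3 ('A'): step: R->1, L=0; A->plug->A->R->G->L->H->refl->F->L'->D->R'->G->plug->H
Char 4 ('E'): step: R->2, L=0; E->plug->E->R->H->L->A->refl->B->L'->A->R'->A->plug->A
Char 5 ('A'): step: R->3, L=0; A->plug->A->R->F->L->C->refl->D->L'->C->R'->B->plug->C
Char 6 ('G'): step: R->4, L=0; G->plug->H->R->E->L->E->refl->G->L'->B->R'->A->plug->A
Char 7 ('E'): step: R->5, L=0; E->plug->E->R->C->L->D->refl->C->L'->F->R'->F->plug->F
Char 8 ('D'): step: R->6, L=0; D->plug->D->R->B->L->G->refl->E->L'->E->R'->E->plug->E
Char 9 ('A'): step: R->7, L=0; A->plug->A->R->F->L->C->refl->D->L'->C->R'->H->plug->G

Answer: DEHACAFEG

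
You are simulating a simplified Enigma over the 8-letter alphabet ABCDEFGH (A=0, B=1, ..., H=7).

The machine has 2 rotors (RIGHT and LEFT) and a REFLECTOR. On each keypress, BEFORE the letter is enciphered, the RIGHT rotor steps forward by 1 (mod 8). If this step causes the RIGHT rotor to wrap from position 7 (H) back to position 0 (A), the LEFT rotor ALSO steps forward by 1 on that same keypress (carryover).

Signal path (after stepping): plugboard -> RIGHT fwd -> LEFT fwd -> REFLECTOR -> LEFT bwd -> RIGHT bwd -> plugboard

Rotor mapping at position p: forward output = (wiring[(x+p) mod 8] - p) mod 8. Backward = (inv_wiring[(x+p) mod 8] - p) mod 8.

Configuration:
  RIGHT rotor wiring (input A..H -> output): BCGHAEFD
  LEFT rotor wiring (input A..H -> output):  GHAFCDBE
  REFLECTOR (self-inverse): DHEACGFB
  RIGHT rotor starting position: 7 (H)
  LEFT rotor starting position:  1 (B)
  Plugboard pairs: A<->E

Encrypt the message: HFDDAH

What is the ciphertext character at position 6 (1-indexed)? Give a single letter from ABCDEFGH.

Char 1 ('H'): step: R->0, L->2 (L advanced); H->plug->H->R->D->L->B->refl->H->L'->E->R'->F->plug->F
Char 2 ('F'): step: R->1, L=2; F->plug->F->R->E->L->H->refl->B->L'->D->R'->E->plug->A
Char 3 ('D'): step: R->2, L=2; D->plug->D->R->C->L->A->refl->D->L'->B->R'->F->plug->F
Char 4 ('D'): step: R->3, L=2; D->plug->D->R->C->L->A->refl->D->L'->B->R'->C->plug->C
Char 5 ('A'): step: R->4, L=2; A->plug->E->R->F->L->C->refl->E->L'->G->R'->F->plug->F
Char 6 ('H'): step: R->5, L=2; H->plug->H->R->D->L->B->refl->H->L'->E->R'->D->plug->D

D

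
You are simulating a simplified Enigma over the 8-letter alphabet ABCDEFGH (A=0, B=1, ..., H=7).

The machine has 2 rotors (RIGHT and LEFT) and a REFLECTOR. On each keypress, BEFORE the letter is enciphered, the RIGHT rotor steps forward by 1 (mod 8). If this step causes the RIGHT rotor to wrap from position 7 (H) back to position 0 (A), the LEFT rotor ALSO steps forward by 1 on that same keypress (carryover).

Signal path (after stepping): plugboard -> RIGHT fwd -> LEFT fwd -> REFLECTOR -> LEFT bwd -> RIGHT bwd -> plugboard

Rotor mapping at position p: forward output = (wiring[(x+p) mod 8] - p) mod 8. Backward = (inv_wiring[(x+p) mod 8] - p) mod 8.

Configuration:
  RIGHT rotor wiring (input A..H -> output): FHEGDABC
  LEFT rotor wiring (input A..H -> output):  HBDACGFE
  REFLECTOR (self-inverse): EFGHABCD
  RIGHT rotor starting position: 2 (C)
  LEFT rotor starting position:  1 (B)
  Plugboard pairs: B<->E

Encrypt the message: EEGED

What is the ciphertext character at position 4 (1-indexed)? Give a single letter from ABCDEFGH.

Char 1 ('E'): step: R->3, L=1; E->plug->B->R->A->L->A->refl->E->L'->F->R'->C->plug->C
Char 2 ('E'): step: R->4, L=1; E->plug->B->R->E->L->F->refl->B->L'->D->R'->F->plug->F
Char 3 ('G'): step: R->5, L=1; G->plug->G->R->B->L->C->refl->G->L'->H->R'->F->plug->F
Char 4 ('E'): step: R->6, L=1; E->plug->B->R->E->L->F->refl->B->L'->D->R'->A->plug->A

A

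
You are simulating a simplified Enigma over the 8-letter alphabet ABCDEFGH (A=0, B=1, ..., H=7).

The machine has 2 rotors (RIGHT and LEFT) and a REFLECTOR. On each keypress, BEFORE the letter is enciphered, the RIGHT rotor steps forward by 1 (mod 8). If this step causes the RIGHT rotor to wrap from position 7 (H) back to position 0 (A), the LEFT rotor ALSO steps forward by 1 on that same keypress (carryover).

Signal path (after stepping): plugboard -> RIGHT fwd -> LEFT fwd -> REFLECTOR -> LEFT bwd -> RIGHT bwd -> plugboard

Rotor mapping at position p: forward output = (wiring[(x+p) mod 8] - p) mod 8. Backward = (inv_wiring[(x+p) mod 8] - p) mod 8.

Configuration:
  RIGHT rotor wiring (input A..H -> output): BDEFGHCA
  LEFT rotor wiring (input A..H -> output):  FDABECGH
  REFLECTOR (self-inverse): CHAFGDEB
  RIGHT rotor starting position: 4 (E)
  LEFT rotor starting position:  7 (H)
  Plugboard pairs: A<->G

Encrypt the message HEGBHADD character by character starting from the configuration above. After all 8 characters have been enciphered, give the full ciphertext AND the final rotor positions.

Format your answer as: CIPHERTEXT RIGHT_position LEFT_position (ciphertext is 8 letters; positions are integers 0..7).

Answer: GDBFFBBC 4 0

Derivation:
Char 1 ('H'): step: R->5, L=7; H->plug->H->R->B->L->G->refl->E->L'->C->R'->A->plug->G
Char 2 ('E'): step: R->6, L=7; E->plug->E->R->G->L->D->refl->F->L'->F->R'->D->plug->D
Char 3 ('G'): step: R->7, L=7; G->plug->A->R->B->L->G->refl->E->L'->C->R'->B->plug->B
Char 4 ('B'): step: R->0, L->0 (L advanced); B->plug->B->R->D->L->B->refl->H->L'->H->R'->F->plug->F
Char 5 ('H'): step: R->1, L=0; H->plug->H->R->A->L->F->refl->D->L'->B->R'->F->plug->F
Char 6 ('A'): step: R->2, L=0; A->plug->G->R->H->L->H->refl->B->L'->D->R'->B->plug->B
Char 7 ('D'): step: R->3, L=0; D->plug->D->R->H->L->H->refl->B->L'->D->R'->B->plug->B
Char 8 ('D'): step: R->4, L=0; D->plug->D->R->E->L->E->refl->G->L'->G->R'->C->plug->C
Final: ciphertext=GDBFFBBC, RIGHT=4, LEFT=0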